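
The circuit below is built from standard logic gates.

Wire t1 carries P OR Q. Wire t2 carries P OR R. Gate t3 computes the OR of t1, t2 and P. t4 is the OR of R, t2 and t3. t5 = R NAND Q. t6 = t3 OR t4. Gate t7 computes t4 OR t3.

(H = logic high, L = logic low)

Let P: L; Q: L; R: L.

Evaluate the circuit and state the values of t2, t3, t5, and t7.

t2 = L  t3 = L  t5 = H  t7 = L

t1 = P OR Q = L OR L = L
t2 = P OR R = L OR L = L
t3 = t1 OR t2 OR P = L OR L OR L = L
t4 = R OR t2 OR t3 = L OR L OR L = L
t5 = R NAND Q = L NAND L = H
t7 = t4 OR t3 = L OR L = L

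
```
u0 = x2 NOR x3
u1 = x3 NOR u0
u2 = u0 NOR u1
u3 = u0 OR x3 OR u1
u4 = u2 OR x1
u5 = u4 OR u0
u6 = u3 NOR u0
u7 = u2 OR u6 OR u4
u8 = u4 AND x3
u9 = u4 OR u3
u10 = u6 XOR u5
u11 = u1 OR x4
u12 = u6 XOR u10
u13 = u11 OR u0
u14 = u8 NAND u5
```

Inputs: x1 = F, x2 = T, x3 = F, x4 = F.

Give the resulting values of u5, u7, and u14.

u5 = F, u7 = F, u14 = T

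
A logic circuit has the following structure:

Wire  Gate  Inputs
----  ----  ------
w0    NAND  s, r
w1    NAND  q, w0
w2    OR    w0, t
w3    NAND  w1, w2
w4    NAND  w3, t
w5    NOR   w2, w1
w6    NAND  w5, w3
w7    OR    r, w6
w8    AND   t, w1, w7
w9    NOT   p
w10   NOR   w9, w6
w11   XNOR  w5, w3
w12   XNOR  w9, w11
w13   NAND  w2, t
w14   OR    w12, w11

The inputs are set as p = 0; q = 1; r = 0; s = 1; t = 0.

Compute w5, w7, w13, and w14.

w5 = 0, w7 = 1, w13 = 1, w14 = 0

w0 = s NAND r = 1 NAND 0 = 1
w1 = q NAND w0 = 1 NAND 1 = 0
w2 = w0 OR t = 1 OR 0 = 1
w3 = w1 NAND w2 = 0 NAND 1 = 1
w5 = w2 NOR w1 = 1 NOR 0 = 0
w6 = w5 NAND w3 = 0 NAND 1 = 1
w7 = r OR w6 = 0 OR 1 = 1
w9 = NOT p = NOT 0 = 1
w11 = w5 XNOR w3 = 0 XNOR 1 = 0
w12 = w9 XNOR w11 = 1 XNOR 0 = 0
w13 = w2 NAND t = 1 NAND 0 = 1
w14 = w12 OR w11 = 0 OR 0 = 0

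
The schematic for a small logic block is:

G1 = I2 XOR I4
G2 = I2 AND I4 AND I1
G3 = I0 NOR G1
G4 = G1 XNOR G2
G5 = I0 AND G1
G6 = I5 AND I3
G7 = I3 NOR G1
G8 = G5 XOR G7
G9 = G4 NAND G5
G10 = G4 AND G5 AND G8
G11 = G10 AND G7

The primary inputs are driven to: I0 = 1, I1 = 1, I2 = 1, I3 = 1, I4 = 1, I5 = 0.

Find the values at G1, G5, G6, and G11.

G1 = I2 XOR I4 = 1 XOR 1 = 0
G2 = I2 AND I4 AND I1 = 1 AND 1 AND 1 = 1
G4 = G1 XNOR G2 = 0 XNOR 1 = 0
G5 = I0 AND G1 = 1 AND 0 = 0
G6 = I5 AND I3 = 0 AND 1 = 0
G7 = I3 NOR G1 = 1 NOR 0 = 0
G8 = G5 XOR G7 = 0 XOR 0 = 0
G10 = G4 AND G5 AND G8 = 0 AND 0 AND 0 = 0
G11 = G10 AND G7 = 0 AND 0 = 0

G1 = 0; G5 = 0; G6 = 0; G11 = 0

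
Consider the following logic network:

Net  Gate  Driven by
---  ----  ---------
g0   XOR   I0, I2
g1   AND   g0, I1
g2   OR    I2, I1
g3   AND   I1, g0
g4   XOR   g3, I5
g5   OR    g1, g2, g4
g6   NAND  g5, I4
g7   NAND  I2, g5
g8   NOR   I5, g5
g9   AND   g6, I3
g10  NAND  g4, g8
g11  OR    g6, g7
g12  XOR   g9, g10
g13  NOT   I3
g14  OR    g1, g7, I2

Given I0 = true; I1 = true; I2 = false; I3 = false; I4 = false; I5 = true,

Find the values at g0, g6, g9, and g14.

g0 = I0 XOR I2 = true XOR false = true
g1 = g0 AND I1 = true AND true = true
g2 = I2 OR I1 = false OR true = true
g3 = I1 AND g0 = true AND true = true
g4 = g3 XOR I5 = true XOR true = false
g5 = g1 OR g2 OR g4 = true OR true OR false = true
g6 = g5 NAND I4 = true NAND false = true
g7 = I2 NAND g5 = false NAND true = true
g9 = g6 AND I3 = true AND false = false
g14 = g1 OR g7 OR I2 = true OR true OR false = true

g0 = true, g6 = true, g9 = false, g14 = true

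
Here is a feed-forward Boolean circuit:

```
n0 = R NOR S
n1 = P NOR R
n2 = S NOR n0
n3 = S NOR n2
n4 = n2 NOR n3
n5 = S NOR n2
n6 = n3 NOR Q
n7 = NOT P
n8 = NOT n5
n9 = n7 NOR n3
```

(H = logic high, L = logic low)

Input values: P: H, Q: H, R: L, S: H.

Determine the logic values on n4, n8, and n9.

n4 = H, n8 = H, n9 = H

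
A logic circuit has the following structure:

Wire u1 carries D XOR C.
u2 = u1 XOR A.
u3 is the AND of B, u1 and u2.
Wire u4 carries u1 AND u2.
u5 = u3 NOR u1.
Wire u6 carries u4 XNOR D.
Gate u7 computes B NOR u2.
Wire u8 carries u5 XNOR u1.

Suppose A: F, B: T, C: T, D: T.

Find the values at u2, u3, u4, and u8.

u2 = F  u3 = F  u4 = F  u8 = F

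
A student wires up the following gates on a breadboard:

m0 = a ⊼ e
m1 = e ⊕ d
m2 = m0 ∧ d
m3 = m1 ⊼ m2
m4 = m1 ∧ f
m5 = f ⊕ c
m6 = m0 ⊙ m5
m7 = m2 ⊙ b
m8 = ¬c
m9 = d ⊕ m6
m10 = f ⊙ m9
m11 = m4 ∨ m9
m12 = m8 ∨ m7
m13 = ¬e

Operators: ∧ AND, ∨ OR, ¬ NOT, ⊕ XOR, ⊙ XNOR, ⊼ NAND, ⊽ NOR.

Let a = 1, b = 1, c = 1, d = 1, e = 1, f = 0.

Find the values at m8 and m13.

m8 = NOT c = NOT 1 = 0
m13 = NOT e = NOT 1 = 0

m8 = 0, m13 = 0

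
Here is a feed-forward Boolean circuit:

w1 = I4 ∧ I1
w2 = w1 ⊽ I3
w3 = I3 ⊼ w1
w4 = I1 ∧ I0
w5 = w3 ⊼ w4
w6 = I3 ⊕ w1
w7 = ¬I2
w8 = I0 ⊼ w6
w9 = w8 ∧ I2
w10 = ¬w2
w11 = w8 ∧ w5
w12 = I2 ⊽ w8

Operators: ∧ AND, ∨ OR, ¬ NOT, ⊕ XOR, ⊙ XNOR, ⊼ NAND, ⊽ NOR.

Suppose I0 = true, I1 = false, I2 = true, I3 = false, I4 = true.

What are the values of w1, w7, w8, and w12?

w1 = false, w7 = false, w8 = true, w12 = false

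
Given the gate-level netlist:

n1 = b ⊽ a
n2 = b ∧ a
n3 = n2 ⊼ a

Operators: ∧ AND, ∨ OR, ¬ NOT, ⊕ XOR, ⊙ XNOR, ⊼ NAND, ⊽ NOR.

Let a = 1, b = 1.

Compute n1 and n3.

n1 = b NOR a = 1 NOR 1 = 0
n2 = b AND a = 1 AND 1 = 1
n3 = n2 NAND a = 1 NAND 1 = 0

n1 = 0, n3 = 0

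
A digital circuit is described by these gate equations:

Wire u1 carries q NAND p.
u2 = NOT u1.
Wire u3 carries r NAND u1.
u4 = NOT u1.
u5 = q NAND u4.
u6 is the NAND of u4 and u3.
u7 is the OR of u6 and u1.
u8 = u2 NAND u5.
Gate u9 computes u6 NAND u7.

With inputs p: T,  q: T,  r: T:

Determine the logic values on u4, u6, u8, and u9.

u4 = T; u6 = F; u8 = T; u9 = T

u1 = q NAND p = T NAND T = F
u2 = NOT u1 = NOT F = T
u3 = r NAND u1 = T NAND F = T
u4 = NOT u1 = NOT F = T
u5 = q NAND u4 = T NAND T = F
u6 = u4 NAND u3 = T NAND T = F
u7 = u6 OR u1 = F OR F = F
u8 = u2 NAND u5 = T NAND F = T
u9 = u6 NAND u7 = F NAND F = T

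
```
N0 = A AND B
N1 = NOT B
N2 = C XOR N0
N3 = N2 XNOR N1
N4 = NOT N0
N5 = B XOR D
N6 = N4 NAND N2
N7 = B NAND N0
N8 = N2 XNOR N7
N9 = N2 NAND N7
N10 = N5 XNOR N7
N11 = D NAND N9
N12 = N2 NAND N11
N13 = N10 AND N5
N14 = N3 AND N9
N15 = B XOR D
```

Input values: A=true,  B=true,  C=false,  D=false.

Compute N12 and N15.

N0 = A AND B = true AND true = true
N2 = C XOR N0 = false XOR true = true
N7 = B NAND N0 = true NAND true = false
N9 = N2 NAND N7 = true NAND false = true
N11 = D NAND N9 = false NAND true = true
N12 = N2 NAND N11 = true NAND true = false
N15 = B XOR D = true XOR false = true

N12 = false, N15 = true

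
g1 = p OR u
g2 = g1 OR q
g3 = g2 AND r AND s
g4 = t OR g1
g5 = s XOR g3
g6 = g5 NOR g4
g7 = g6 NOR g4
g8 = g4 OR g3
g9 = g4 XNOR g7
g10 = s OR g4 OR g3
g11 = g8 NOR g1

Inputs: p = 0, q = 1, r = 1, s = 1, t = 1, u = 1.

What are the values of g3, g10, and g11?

g3 = 1  g10 = 1  g11 = 0

g1 = p OR u = 0 OR 1 = 1
g2 = g1 OR q = 1 OR 1 = 1
g3 = g2 AND r AND s = 1 AND 1 AND 1 = 1
g4 = t OR g1 = 1 OR 1 = 1
g8 = g4 OR g3 = 1 OR 1 = 1
g10 = s OR g4 OR g3 = 1 OR 1 OR 1 = 1
g11 = g8 NOR g1 = 1 NOR 1 = 0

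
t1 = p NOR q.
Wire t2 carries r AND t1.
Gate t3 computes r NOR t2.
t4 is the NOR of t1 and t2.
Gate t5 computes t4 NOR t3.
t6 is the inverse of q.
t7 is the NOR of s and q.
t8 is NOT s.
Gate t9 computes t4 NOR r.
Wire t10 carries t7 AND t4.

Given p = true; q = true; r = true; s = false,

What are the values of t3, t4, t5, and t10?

t3 = false, t4 = true, t5 = false, t10 = false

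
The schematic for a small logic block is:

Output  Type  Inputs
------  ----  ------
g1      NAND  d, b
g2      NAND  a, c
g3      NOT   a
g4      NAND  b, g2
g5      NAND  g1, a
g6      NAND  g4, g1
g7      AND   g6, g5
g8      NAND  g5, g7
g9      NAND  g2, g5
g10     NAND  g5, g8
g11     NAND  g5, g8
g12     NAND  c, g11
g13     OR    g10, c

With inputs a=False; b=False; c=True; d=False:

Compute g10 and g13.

g1 = d NAND b = False NAND False = True
g2 = a NAND c = False NAND True = True
g4 = b NAND g2 = False NAND True = True
g5 = g1 NAND a = True NAND False = True
g6 = g4 NAND g1 = True NAND True = False
g7 = g6 AND g5 = False AND True = False
g8 = g5 NAND g7 = True NAND False = True
g10 = g5 NAND g8 = True NAND True = False
g13 = g10 OR c = False OR True = True

g10 = False, g13 = True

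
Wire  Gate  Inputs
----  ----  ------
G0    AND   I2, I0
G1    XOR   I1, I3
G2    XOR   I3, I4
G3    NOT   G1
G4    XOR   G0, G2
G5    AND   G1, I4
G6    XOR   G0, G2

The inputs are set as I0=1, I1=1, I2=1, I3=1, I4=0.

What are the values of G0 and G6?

G0 = 1  G6 = 0

G0 = I2 AND I0 = 1 AND 1 = 1
G2 = I3 XOR I4 = 1 XOR 0 = 1
G6 = G0 XOR G2 = 1 XOR 1 = 0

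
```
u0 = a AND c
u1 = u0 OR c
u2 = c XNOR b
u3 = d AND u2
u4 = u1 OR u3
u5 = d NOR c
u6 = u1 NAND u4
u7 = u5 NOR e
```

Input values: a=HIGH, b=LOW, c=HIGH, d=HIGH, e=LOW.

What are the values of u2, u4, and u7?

u2 = LOW  u4 = HIGH  u7 = HIGH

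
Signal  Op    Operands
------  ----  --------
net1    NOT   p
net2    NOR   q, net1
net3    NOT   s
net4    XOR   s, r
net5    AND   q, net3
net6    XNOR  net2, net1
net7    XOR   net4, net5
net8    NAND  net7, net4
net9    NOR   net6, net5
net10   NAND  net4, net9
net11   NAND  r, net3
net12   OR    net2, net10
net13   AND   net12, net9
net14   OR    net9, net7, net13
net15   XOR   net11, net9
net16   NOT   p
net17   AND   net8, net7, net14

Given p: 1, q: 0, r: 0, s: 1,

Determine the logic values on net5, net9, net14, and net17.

net5 = 0; net9 = 1; net14 = 1; net17 = 0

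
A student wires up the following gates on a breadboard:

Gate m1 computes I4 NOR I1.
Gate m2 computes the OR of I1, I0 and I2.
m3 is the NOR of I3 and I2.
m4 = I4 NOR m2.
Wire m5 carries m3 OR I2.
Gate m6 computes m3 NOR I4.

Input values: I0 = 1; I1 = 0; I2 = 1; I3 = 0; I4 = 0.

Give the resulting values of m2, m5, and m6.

m2 = I1 OR I0 OR I2 = 0 OR 1 OR 1 = 1
m3 = I3 NOR I2 = 0 NOR 1 = 0
m5 = m3 OR I2 = 0 OR 1 = 1
m6 = m3 NOR I4 = 0 NOR 0 = 1

m2 = 1  m5 = 1  m6 = 1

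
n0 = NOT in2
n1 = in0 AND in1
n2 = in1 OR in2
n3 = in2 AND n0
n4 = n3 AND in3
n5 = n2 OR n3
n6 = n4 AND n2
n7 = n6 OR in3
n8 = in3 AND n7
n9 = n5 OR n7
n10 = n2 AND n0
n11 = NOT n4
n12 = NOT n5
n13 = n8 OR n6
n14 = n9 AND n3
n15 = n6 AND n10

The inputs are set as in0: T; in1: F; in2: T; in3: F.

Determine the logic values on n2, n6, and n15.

n0 = NOT in2 = NOT T = F
n2 = in1 OR in2 = F OR T = T
n3 = in2 AND n0 = T AND F = F
n4 = n3 AND in3 = F AND F = F
n6 = n4 AND n2 = F AND T = F
n10 = n2 AND n0 = T AND F = F
n15 = n6 AND n10 = F AND F = F

n2 = T, n6 = F, n15 = F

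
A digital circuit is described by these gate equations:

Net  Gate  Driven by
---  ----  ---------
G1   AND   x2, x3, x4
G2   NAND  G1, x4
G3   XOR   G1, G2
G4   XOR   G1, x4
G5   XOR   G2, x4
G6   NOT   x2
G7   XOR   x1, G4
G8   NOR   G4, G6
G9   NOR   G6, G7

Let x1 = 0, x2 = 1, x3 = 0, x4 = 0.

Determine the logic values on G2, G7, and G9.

G2 = 1, G7 = 0, G9 = 1

G1 = x2 AND x3 AND x4 = 1 AND 0 AND 0 = 0
G2 = G1 NAND x4 = 0 NAND 0 = 1
G4 = G1 XOR x4 = 0 XOR 0 = 0
G6 = NOT x2 = NOT 1 = 0
G7 = x1 XOR G4 = 0 XOR 0 = 0
G9 = G6 NOR G7 = 0 NOR 0 = 1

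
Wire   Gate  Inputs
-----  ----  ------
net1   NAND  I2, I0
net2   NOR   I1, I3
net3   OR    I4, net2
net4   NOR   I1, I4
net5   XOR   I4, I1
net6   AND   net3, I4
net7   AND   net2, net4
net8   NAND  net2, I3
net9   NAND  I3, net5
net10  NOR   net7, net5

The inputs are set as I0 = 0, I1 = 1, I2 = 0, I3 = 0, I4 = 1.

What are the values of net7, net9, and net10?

net7 = 0; net9 = 1; net10 = 1

net2 = I1 NOR I3 = 1 NOR 0 = 0
net4 = I1 NOR I4 = 1 NOR 1 = 0
net5 = I4 XOR I1 = 1 XOR 1 = 0
net7 = net2 AND net4 = 0 AND 0 = 0
net9 = I3 NAND net5 = 0 NAND 0 = 1
net10 = net7 NOR net5 = 0 NOR 0 = 1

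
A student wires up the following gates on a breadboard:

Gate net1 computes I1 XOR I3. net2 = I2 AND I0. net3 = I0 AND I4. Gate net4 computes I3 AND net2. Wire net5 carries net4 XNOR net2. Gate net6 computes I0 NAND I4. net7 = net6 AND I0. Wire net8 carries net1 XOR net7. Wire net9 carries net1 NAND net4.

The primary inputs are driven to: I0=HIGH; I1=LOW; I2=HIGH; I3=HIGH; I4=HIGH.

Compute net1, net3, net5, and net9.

net1 = I1 XOR I3 = LOW XOR HIGH = HIGH
net2 = I2 AND I0 = HIGH AND HIGH = HIGH
net3 = I0 AND I4 = HIGH AND HIGH = HIGH
net4 = I3 AND net2 = HIGH AND HIGH = HIGH
net5 = net4 XNOR net2 = HIGH XNOR HIGH = HIGH
net9 = net1 NAND net4 = HIGH NAND HIGH = LOW

net1 = HIGH; net3 = HIGH; net5 = HIGH; net9 = LOW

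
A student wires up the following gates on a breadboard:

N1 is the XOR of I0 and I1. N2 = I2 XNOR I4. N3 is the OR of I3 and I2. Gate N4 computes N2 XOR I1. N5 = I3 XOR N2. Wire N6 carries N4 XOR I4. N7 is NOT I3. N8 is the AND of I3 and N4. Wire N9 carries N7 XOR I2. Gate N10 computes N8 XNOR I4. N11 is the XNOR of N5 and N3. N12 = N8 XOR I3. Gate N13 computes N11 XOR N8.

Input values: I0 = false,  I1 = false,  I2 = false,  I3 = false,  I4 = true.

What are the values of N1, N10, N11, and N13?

N1 = I0 XOR I1 = false XOR false = false
N2 = I2 XNOR I4 = false XNOR true = false
N3 = I3 OR I2 = false OR false = false
N4 = N2 XOR I1 = false XOR false = false
N5 = I3 XOR N2 = false XOR false = false
N8 = I3 AND N4 = false AND false = false
N10 = N8 XNOR I4 = false XNOR true = false
N11 = N5 XNOR N3 = false XNOR false = true
N13 = N11 XOR N8 = true XOR false = true

N1 = false, N10 = false, N11 = true, N13 = true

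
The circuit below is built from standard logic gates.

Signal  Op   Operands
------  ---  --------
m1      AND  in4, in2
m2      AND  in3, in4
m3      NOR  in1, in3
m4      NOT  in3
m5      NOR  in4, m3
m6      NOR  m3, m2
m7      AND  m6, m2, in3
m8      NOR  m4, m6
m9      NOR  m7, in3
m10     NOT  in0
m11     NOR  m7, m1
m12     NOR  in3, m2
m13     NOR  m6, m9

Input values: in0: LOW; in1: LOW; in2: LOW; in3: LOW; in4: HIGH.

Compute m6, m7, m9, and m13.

m6 = LOW, m7 = LOW, m9 = HIGH, m13 = LOW

m2 = in3 AND in4 = LOW AND HIGH = LOW
m3 = in1 NOR in3 = LOW NOR LOW = HIGH
m6 = m3 NOR m2 = HIGH NOR LOW = LOW
m7 = m6 AND m2 AND in3 = LOW AND LOW AND LOW = LOW
m9 = m7 NOR in3 = LOW NOR LOW = HIGH
m13 = m6 NOR m9 = LOW NOR HIGH = LOW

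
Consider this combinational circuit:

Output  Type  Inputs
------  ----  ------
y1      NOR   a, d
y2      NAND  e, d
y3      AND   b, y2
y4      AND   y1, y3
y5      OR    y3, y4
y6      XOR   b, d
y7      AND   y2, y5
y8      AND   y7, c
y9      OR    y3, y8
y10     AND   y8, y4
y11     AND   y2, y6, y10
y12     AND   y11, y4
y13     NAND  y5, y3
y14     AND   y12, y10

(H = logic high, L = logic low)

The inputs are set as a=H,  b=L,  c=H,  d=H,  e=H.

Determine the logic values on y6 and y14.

y6 = H, y14 = L

y1 = a NOR d = H NOR H = L
y2 = e NAND d = H NAND H = L
y3 = b AND y2 = L AND L = L
y4 = y1 AND y3 = L AND L = L
y5 = y3 OR y4 = L OR L = L
y6 = b XOR d = L XOR H = H
y7 = y2 AND y5 = L AND L = L
y8 = y7 AND c = L AND H = L
y10 = y8 AND y4 = L AND L = L
y11 = y2 AND y6 AND y10 = L AND H AND L = L
y12 = y11 AND y4 = L AND L = L
y14 = y12 AND y10 = L AND L = L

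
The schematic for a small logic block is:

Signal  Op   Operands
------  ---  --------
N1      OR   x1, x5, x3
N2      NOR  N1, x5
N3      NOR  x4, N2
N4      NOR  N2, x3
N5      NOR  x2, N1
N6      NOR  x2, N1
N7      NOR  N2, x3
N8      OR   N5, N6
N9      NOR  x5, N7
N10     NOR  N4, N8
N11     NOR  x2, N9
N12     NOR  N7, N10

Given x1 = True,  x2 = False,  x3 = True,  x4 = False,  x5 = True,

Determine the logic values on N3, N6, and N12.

N3 = True, N6 = False, N12 = False

N1 = x1 OR x5 OR x3 = True OR True OR True = True
N2 = N1 NOR x5 = True NOR True = False
N3 = x4 NOR N2 = False NOR False = True
N4 = N2 NOR x3 = False NOR True = False
N5 = x2 NOR N1 = False NOR True = False
N6 = x2 NOR N1 = False NOR True = False
N7 = N2 NOR x3 = False NOR True = False
N8 = N5 OR N6 = False OR False = False
N10 = N4 NOR N8 = False NOR False = True
N12 = N7 NOR N10 = False NOR True = False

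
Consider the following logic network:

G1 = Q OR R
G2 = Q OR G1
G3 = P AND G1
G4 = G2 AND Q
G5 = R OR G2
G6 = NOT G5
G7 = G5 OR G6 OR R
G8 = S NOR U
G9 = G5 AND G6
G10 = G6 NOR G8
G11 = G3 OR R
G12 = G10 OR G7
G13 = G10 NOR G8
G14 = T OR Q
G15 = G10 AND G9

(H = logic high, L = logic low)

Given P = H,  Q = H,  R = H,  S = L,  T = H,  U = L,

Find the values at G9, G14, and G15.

G9 = L, G14 = H, G15 = L

G1 = Q OR R = H OR H = H
G2 = Q OR G1 = H OR H = H
G5 = R OR G2 = H OR H = H
G6 = NOT G5 = NOT H = L
G8 = S NOR U = L NOR L = H
G9 = G5 AND G6 = H AND L = L
G10 = G6 NOR G8 = L NOR H = L
G14 = T OR Q = H OR H = H
G15 = G10 AND G9 = L AND L = L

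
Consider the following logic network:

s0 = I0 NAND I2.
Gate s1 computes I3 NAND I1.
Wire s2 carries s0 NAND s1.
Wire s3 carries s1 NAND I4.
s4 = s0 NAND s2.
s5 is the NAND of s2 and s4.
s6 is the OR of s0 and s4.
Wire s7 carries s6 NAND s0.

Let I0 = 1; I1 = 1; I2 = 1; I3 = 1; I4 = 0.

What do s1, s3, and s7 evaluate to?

s0 = I0 NAND I2 = 1 NAND 1 = 0
s1 = I3 NAND I1 = 1 NAND 1 = 0
s2 = s0 NAND s1 = 0 NAND 0 = 1
s3 = s1 NAND I4 = 0 NAND 0 = 1
s4 = s0 NAND s2 = 0 NAND 1 = 1
s6 = s0 OR s4 = 0 OR 1 = 1
s7 = s6 NAND s0 = 1 NAND 0 = 1

s1 = 0, s3 = 1, s7 = 1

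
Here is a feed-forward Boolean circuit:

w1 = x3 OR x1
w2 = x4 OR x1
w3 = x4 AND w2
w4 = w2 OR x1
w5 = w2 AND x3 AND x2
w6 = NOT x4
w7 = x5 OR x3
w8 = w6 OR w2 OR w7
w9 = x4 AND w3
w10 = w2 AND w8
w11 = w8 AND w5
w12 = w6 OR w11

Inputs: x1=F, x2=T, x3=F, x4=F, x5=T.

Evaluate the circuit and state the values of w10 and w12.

w2 = x4 OR x1 = F OR F = F
w5 = w2 AND x3 AND x2 = F AND F AND T = F
w6 = NOT x4 = NOT F = T
w7 = x5 OR x3 = T OR F = T
w8 = w6 OR w2 OR w7 = T OR F OR T = T
w10 = w2 AND w8 = F AND T = F
w11 = w8 AND w5 = T AND F = F
w12 = w6 OR w11 = T OR F = T

w10 = F; w12 = T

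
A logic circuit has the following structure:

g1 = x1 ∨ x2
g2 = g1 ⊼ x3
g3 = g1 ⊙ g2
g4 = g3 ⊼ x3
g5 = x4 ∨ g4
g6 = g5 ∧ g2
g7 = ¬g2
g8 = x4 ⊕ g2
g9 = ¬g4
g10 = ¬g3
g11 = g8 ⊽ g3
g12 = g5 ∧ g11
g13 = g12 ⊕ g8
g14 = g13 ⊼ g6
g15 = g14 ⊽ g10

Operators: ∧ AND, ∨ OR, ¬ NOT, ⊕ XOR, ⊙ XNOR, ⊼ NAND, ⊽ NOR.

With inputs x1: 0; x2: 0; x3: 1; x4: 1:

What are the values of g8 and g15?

g8 = 0, g15 = 0

g1 = x1 OR x2 = 0 OR 0 = 0
g2 = g1 NAND x3 = 0 NAND 1 = 1
g3 = g1 XNOR g2 = 0 XNOR 1 = 0
g4 = g3 NAND x3 = 0 NAND 1 = 1
g5 = x4 OR g4 = 1 OR 1 = 1
g6 = g5 AND g2 = 1 AND 1 = 1
g8 = x4 XOR g2 = 1 XOR 1 = 0
g10 = NOT g3 = NOT 0 = 1
g11 = g8 NOR g3 = 0 NOR 0 = 1
g12 = g5 AND g11 = 1 AND 1 = 1
g13 = g12 XOR g8 = 1 XOR 0 = 1
g14 = g13 NAND g6 = 1 NAND 1 = 0
g15 = g14 NOR g10 = 0 NOR 1 = 0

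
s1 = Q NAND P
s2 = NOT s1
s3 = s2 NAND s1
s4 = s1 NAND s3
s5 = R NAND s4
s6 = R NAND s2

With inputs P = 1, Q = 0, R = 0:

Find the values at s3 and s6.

s1 = Q NAND P = 0 NAND 1 = 1
s2 = NOT s1 = NOT 1 = 0
s3 = s2 NAND s1 = 0 NAND 1 = 1
s6 = R NAND s2 = 0 NAND 0 = 1

s3 = 1; s6 = 1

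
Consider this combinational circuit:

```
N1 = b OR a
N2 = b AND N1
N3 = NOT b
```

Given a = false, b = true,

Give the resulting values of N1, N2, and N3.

N1 = true, N2 = true, N3 = false

N1 = b OR a = true OR false = true
N2 = b AND N1 = true AND true = true
N3 = NOT b = NOT true = false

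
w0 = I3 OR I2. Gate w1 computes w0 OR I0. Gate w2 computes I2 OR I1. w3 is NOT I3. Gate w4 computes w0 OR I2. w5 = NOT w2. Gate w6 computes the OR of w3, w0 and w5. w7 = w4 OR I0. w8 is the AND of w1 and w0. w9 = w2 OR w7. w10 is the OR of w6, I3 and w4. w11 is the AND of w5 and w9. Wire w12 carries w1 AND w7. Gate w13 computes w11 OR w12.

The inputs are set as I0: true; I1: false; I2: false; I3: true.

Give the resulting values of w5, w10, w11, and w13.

w0 = I3 OR I2 = true OR false = true
w1 = w0 OR I0 = true OR true = true
w2 = I2 OR I1 = false OR false = false
w3 = NOT I3 = NOT true = false
w4 = w0 OR I2 = true OR false = true
w5 = NOT w2 = NOT false = true
w6 = w3 OR w0 OR w5 = false OR true OR true = true
w7 = w4 OR I0 = true OR true = true
w9 = w2 OR w7 = false OR true = true
w10 = w6 OR I3 OR w4 = true OR true OR true = true
w11 = w5 AND w9 = true AND true = true
w12 = w1 AND w7 = true AND true = true
w13 = w11 OR w12 = true OR true = true

w5 = true  w10 = true  w11 = true  w13 = true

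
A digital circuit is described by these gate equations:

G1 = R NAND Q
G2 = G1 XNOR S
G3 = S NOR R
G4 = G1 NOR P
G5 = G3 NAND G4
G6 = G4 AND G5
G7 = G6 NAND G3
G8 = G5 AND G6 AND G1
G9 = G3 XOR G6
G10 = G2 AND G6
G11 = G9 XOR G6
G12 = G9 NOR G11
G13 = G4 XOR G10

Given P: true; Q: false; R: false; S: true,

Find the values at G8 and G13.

G1 = R NAND Q = false NAND false = true
G2 = G1 XNOR S = true XNOR true = true
G3 = S NOR R = true NOR false = false
G4 = G1 NOR P = true NOR true = false
G5 = G3 NAND G4 = false NAND false = true
G6 = G4 AND G5 = false AND true = false
G8 = G5 AND G6 AND G1 = true AND false AND true = false
G10 = G2 AND G6 = true AND false = false
G13 = G4 XOR G10 = false XOR false = false

G8 = false  G13 = false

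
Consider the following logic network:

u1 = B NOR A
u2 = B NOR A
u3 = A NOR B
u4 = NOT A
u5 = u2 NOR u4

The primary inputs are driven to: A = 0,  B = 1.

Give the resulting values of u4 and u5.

u2 = B NOR A = 1 NOR 0 = 0
u4 = NOT A = NOT 0 = 1
u5 = u2 NOR u4 = 0 NOR 1 = 0

u4 = 1, u5 = 0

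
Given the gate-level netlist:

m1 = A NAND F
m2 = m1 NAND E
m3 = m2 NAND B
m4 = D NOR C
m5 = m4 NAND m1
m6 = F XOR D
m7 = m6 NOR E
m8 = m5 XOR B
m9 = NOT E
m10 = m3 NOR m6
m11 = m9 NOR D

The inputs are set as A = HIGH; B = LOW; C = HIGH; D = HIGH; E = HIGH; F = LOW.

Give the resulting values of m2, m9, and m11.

m2 = LOW; m9 = LOW; m11 = LOW

m1 = A NAND F = HIGH NAND LOW = HIGH
m2 = m1 NAND E = HIGH NAND HIGH = LOW
m9 = NOT E = NOT HIGH = LOW
m11 = m9 NOR D = LOW NOR HIGH = LOW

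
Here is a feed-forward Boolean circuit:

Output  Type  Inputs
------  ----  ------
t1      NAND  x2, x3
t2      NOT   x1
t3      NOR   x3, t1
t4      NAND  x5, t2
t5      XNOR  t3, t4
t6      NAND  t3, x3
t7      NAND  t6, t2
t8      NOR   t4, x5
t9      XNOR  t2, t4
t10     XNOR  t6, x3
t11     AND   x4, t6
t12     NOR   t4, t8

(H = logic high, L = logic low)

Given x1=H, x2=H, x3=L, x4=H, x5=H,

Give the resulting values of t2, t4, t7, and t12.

t1 = x2 NAND x3 = H NAND L = H
t2 = NOT x1 = NOT H = L
t3 = x3 NOR t1 = L NOR H = L
t4 = x5 NAND t2 = H NAND L = H
t6 = t3 NAND x3 = L NAND L = H
t7 = t6 NAND t2 = H NAND L = H
t8 = t4 NOR x5 = H NOR H = L
t12 = t4 NOR t8 = H NOR L = L

t2 = L  t4 = H  t7 = H  t12 = L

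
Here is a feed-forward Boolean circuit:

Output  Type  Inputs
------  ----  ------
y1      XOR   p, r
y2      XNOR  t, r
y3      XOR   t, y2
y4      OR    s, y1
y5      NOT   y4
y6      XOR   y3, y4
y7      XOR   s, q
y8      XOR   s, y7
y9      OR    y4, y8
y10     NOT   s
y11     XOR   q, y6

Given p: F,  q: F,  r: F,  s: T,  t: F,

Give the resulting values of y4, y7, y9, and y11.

y1 = p XOR r = F XOR F = F
y2 = t XNOR r = F XNOR F = T
y3 = t XOR y2 = F XOR T = T
y4 = s OR y1 = T OR F = T
y6 = y3 XOR y4 = T XOR T = F
y7 = s XOR q = T XOR F = T
y8 = s XOR y7 = T XOR T = F
y9 = y4 OR y8 = T OR F = T
y11 = q XOR y6 = F XOR F = F

y4 = T; y7 = T; y9 = T; y11 = F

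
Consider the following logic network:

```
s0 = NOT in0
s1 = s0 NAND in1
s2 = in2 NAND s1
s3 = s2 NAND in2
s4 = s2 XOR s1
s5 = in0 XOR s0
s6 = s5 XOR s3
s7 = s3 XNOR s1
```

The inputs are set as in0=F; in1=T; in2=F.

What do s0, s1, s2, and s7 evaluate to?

s0 = T, s1 = F, s2 = T, s7 = F

s0 = NOT in0 = NOT F = T
s1 = s0 NAND in1 = T NAND T = F
s2 = in2 NAND s1 = F NAND F = T
s3 = s2 NAND in2 = T NAND F = T
s7 = s3 XNOR s1 = T XNOR F = F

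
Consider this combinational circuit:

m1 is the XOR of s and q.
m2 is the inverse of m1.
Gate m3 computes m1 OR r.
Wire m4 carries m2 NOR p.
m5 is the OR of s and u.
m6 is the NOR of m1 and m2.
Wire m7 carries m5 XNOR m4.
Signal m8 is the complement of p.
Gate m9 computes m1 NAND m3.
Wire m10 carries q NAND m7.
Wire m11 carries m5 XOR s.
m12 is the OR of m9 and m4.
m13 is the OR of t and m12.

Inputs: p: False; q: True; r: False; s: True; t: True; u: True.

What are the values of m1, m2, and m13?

m1 = False, m2 = True, m13 = True

m1 = s XOR q = True XOR True = False
m2 = NOT m1 = NOT False = True
m3 = m1 OR r = False OR False = False
m4 = m2 NOR p = True NOR False = False
m9 = m1 NAND m3 = False NAND False = True
m12 = m9 OR m4 = True OR False = True
m13 = t OR m12 = True OR True = True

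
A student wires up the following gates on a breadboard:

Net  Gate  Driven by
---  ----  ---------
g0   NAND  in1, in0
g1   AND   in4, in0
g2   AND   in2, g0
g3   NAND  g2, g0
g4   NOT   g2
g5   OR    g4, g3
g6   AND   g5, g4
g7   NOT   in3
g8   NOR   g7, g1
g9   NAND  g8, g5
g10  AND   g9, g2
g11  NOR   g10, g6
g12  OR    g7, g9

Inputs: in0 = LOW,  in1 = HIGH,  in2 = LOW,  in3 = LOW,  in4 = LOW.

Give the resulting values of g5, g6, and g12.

g5 = HIGH, g6 = HIGH, g12 = HIGH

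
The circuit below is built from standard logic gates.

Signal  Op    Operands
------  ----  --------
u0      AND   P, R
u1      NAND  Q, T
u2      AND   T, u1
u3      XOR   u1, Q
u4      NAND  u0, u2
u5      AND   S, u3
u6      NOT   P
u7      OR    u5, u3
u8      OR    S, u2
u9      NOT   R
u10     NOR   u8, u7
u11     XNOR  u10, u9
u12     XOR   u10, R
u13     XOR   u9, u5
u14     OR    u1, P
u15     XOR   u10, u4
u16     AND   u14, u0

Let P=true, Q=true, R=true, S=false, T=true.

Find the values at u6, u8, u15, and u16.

u0 = P AND R = true AND true = true
u1 = Q NAND T = true NAND true = false
u2 = T AND u1 = true AND false = false
u3 = u1 XOR Q = false XOR true = true
u4 = u0 NAND u2 = true NAND false = true
u5 = S AND u3 = false AND true = false
u6 = NOT P = NOT true = false
u7 = u5 OR u3 = false OR true = true
u8 = S OR u2 = false OR false = false
u10 = u8 NOR u7 = false NOR true = false
u14 = u1 OR P = false OR true = true
u15 = u10 XOR u4 = false XOR true = true
u16 = u14 AND u0 = true AND true = true

u6 = false; u8 = false; u15 = true; u16 = true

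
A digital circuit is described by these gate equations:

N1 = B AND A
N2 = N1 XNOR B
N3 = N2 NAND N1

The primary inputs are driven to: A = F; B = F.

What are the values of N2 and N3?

N2 = T, N3 = T

N1 = B AND A = F AND F = F
N2 = N1 XNOR B = F XNOR F = T
N3 = N2 NAND N1 = T NAND F = T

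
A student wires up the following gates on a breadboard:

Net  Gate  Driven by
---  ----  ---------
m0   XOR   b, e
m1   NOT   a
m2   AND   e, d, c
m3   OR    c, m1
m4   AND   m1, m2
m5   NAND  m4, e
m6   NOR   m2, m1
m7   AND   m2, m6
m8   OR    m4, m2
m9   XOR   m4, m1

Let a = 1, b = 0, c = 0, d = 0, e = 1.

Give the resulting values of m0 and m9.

m0 = 1  m9 = 0

m0 = b XOR e = 0 XOR 1 = 1
m1 = NOT a = NOT 1 = 0
m2 = e AND d AND c = 1 AND 0 AND 0 = 0
m4 = m1 AND m2 = 0 AND 0 = 0
m9 = m4 XOR m1 = 0 XOR 0 = 0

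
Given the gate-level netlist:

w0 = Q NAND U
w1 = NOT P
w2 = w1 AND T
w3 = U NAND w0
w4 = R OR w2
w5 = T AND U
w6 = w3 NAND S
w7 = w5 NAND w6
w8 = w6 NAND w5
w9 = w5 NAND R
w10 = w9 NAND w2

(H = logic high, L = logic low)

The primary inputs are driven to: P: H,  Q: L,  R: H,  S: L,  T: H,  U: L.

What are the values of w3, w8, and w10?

w0 = Q NAND U = L NAND L = H
w1 = NOT P = NOT H = L
w2 = w1 AND T = L AND H = L
w3 = U NAND w0 = L NAND H = H
w5 = T AND U = H AND L = L
w6 = w3 NAND S = H NAND L = H
w8 = w6 NAND w5 = H NAND L = H
w9 = w5 NAND R = L NAND H = H
w10 = w9 NAND w2 = H NAND L = H

w3 = H  w8 = H  w10 = H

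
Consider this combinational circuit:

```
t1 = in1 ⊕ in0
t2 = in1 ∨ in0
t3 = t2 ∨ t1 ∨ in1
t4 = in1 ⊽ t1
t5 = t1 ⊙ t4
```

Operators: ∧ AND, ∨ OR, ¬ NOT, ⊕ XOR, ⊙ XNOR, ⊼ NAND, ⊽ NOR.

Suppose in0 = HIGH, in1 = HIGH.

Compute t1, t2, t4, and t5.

t1 = in1 XOR in0 = HIGH XOR HIGH = LOW
t2 = in1 OR in0 = HIGH OR HIGH = HIGH
t4 = in1 NOR t1 = HIGH NOR LOW = LOW
t5 = t1 XNOR t4 = LOW XNOR LOW = HIGH

t1 = LOW; t2 = HIGH; t4 = LOW; t5 = HIGH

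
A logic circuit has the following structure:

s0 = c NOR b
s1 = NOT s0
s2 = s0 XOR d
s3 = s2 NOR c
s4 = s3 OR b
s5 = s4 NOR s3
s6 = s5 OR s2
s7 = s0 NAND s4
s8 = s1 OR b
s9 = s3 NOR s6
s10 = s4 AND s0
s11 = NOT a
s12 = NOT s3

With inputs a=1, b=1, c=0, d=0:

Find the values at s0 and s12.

s0 = 0, s12 = 0

s0 = c NOR b = 0 NOR 1 = 0
s2 = s0 XOR d = 0 XOR 0 = 0
s3 = s2 NOR c = 0 NOR 0 = 1
s12 = NOT s3 = NOT 1 = 0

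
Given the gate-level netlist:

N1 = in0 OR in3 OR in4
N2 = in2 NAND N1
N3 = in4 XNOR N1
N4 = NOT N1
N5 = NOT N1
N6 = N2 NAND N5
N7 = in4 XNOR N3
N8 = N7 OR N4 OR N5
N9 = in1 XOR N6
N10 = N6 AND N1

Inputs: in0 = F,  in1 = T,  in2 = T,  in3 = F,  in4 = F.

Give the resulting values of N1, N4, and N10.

N1 = in0 OR in3 OR in4 = F OR F OR F = F
N2 = in2 NAND N1 = T NAND F = T
N4 = NOT N1 = NOT F = T
N5 = NOT N1 = NOT F = T
N6 = N2 NAND N5 = T NAND T = F
N10 = N6 AND N1 = F AND F = F

N1 = F  N4 = T  N10 = F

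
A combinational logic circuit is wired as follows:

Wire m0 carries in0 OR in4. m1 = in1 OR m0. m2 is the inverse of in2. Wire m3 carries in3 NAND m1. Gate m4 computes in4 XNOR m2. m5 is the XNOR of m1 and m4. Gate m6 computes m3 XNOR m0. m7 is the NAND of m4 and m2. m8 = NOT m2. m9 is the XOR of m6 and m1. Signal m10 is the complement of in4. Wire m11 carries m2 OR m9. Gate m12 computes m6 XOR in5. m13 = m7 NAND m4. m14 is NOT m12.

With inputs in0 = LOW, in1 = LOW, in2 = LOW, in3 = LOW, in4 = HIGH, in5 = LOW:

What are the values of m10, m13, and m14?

m0 = in0 OR in4 = LOW OR HIGH = HIGH
m1 = in1 OR m0 = LOW OR HIGH = HIGH
m2 = NOT in2 = NOT LOW = HIGH
m3 = in3 NAND m1 = LOW NAND HIGH = HIGH
m4 = in4 XNOR m2 = HIGH XNOR HIGH = HIGH
m6 = m3 XNOR m0 = HIGH XNOR HIGH = HIGH
m7 = m4 NAND m2 = HIGH NAND HIGH = LOW
m10 = NOT in4 = NOT HIGH = LOW
m12 = m6 XOR in5 = HIGH XOR LOW = HIGH
m13 = m7 NAND m4 = LOW NAND HIGH = HIGH
m14 = NOT m12 = NOT HIGH = LOW

m10 = LOW, m13 = HIGH, m14 = LOW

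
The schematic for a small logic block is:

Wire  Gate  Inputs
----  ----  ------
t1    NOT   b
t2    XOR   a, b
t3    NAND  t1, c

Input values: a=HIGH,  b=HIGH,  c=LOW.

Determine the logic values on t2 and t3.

t2 = LOW; t3 = HIGH

t1 = NOT b = NOT HIGH = LOW
t2 = a XOR b = HIGH XOR HIGH = LOW
t3 = t1 NAND c = LOW NAND LOW = HIGH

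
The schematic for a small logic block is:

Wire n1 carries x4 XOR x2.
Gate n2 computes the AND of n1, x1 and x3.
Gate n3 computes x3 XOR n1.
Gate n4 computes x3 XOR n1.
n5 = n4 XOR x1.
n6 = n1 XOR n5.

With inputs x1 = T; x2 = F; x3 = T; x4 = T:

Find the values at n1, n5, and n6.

n1 = T  n5 = T  n6 = F

n1 = x4 XOR x2 = T XOR F = T
n4 = x3 XOR n1 = T XOR T = F
n5 = n4 XOR x1 = F XOR T = T
n6 = n1 XOR n5 = T XOR T = F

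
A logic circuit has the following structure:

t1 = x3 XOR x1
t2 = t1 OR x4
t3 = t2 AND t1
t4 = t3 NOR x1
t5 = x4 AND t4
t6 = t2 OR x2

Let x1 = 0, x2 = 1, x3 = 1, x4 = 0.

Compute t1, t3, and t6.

t1 = 1  t3 = 1  t6 = 1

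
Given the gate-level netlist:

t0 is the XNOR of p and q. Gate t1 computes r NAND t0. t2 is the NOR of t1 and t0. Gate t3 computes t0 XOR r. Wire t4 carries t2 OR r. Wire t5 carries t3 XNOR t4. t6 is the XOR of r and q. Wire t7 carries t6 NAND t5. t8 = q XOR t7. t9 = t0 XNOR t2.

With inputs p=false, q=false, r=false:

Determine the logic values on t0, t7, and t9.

t0 = true; t7 = true; t9 = false

t0 = p XNOR q = false XNOR false = true
t1 = r NAND t0 = false NAND true = true
t2 = t1 NOR t0 = true NOR true = false
t3 = t0 XOR r = true XOR false = true
t4 = t2 OR r = false OR false = false
t5 = t3 XNOR t4 = true XNOR false = false
t6 = r XOR q = false XOR false = false
t7 = t6 NAND t5 = false NAND false = true
t9 = t0 XNOR t2 = true XNOR false = false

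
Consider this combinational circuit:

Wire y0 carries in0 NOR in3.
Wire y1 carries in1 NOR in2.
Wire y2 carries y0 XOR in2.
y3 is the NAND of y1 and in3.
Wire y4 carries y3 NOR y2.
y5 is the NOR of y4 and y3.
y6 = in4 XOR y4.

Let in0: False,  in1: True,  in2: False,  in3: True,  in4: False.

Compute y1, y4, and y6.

y0 = in0 NOR in3 = False NOR True = False
y1 = in1 NOR in2 = True NOR False = False
y2 = y0 XOR in2 = False XOR False = False
y3 = y1 NAND in3 = False NAND True = True
y4 = y3 NOR y2 = True NOR False = False
y6 = in4 XOR y4 = False XOR False = False

y1 = False  y4 = False  y6 = False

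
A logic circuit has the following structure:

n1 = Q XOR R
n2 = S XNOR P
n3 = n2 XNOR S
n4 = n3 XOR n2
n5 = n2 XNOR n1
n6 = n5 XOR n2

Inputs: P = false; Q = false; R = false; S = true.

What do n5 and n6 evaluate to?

n5 = true  n6 = true

n1 = Q XOR R = false XOR false = false
n2 = S XNOR P = true XNOR false = false
n5 = n2 XNOR n1 = false XNOR false = true
n6 = n5 XOR n2 = true XOR false = true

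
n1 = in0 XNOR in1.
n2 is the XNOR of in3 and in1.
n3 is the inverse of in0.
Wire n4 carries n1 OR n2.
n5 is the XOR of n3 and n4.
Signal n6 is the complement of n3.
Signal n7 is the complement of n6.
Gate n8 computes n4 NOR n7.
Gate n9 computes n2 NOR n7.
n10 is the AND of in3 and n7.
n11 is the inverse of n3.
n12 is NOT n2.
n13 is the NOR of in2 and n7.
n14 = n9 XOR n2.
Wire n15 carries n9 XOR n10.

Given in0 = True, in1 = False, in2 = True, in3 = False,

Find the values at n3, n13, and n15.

n3 = False, n13 = False, n15 = False

n2 = in3 XNOR in1 = False XNOR False = True
n3 = NOT in0 = NOT True = False
n6 = NOT n3 = NOT False = True
n7 = NOT n6 = NOT True = False
n9 = n2 NOR n7 = True NOR False = False
n10 = in3 AND n7 = False AND False = False
n13 = in2 NOR n7 = True NOR False = False
n15 = n9 XOR n10 = False XOR False = False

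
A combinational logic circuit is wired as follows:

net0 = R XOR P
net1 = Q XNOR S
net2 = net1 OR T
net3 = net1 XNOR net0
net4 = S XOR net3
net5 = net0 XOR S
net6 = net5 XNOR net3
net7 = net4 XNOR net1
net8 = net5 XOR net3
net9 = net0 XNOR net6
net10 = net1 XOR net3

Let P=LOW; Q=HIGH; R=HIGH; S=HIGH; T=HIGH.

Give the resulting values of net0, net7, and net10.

net0 = HIGH, net7 = LOW, net10 = LOW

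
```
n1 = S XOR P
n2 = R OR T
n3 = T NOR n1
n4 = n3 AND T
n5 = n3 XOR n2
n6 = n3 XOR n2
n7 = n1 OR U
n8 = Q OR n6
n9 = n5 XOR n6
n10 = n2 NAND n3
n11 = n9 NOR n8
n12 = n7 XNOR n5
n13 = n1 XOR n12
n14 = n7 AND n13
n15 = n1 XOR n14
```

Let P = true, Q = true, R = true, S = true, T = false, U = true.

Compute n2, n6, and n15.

n1 = S XOR P = true XOR true = false
n2 = R OR T = true OR false = true
n3 = T NOR n1 = false NOR false = true
n5 = n3 XOR n2 = true XOR true = false
n6 = n3 XOR n2 = true XOR true = false
n7 = n1 OR U = false OR true = true
n12 = n7 XNOR n5 = true XNOR false = false
n13 = n1 XOR n12 = false XOR false = false
n14 = n7 AND n13 = true AND false = false
n15 = n1 XOR n14 = false XOR false = false

n2 = true, n6 = false, n15 = false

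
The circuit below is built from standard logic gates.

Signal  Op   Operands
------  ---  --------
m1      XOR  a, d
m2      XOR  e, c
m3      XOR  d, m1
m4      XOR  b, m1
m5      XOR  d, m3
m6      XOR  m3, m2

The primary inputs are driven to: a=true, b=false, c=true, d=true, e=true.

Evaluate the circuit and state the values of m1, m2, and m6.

m1 = false, m2 = false, m6 = true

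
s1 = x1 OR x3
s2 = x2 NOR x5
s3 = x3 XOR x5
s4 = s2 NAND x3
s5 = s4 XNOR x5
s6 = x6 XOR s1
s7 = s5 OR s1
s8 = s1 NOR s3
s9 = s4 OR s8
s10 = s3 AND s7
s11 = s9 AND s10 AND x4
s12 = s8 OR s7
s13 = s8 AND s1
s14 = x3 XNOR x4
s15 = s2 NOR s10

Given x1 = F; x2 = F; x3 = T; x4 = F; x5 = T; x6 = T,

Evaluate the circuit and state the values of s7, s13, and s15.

s1 = x1 OR x3 = F OR T = T
s2 = x2 NOR x5 = F NOR T = F
s3 = x3 XOR x5 = T XOR T = F
s4 = s2 NAND x3 = F NAND T = T
s5 = s4 XNOR x5 = T XNOR T = T
s7 = s5 OR s1 = T OR T = T
s8 = s1 NOR s3 = T NOR F = F
s10 = s3 AND s7 = F AND T = F
s13 = s8 AND s1 = F AND T = F
s15 = s2 NOR s10 = F NOR F = T

s7 = T  s13 = F  s15 = T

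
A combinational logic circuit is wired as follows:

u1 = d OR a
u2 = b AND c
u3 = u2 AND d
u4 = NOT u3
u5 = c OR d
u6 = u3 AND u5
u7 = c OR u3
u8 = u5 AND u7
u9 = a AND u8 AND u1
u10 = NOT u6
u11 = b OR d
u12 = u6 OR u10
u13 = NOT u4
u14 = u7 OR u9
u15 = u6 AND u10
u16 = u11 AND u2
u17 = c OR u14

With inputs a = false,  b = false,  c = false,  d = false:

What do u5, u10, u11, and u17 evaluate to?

u5 = false, u10 = true, u11 = false, u17 = false

u1 = d OR a = false OR false = false
u2 = b AND c = false AND false = false
u3 = u2 AND d = false AND false = false
u5 = c OR d = false OR false = false
u6 = u3 AND u5 = false AND false = false
u7 = c OR u3 = false OR false = false
u8 = u5 AND u7 = false AND false = false
u9 = a AND u8 AND u1 = false AND false AND false = false
u10 = NOT u6 = NOT false = true
u11 = b OR d = false OR false = false
u14 = u7 OR u9 = false OR false = false
u17 = c OR u14 = false OR false = false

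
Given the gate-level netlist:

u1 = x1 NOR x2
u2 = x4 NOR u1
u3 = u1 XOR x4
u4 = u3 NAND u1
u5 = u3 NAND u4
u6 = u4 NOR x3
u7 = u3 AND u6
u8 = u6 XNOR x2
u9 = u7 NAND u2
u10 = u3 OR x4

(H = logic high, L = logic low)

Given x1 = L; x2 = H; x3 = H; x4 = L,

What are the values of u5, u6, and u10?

u5 = H, u6 = L, u10 = L

u1 = x1 NOR x2 = L NOR H = L
u3 = u1 XOR x4 = L XOR L = L
u4 = u3 NAND u1 = L NAND L = H
u5 = u3 NAND u4 = L NAND H = H
u6 = u4 NOR x3 = H NOR H = L
u10 = u3 OR x4 = L OR L = L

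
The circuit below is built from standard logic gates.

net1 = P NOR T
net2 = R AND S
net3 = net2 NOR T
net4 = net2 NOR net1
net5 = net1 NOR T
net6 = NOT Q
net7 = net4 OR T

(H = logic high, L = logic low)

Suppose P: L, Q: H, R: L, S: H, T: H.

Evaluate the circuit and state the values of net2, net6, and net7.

net2 = L, net6 = L, net7 = H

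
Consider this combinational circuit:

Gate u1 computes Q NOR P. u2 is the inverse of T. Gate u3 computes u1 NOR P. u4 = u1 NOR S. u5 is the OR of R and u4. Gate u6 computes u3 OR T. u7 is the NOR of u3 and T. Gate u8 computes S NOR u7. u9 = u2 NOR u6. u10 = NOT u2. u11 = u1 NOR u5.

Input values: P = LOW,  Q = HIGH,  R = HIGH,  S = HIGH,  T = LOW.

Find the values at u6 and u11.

u1 = Q NOR P = HIGH NOR LOW = LOW
u3 = u1 NOR P = LOW NOR LOW = HIGH
u4 = u1 NOR S = LOW NOR HIGH = LOW
u5 = R OR u4 = HIGH OR LOW = HIGH
u6 = u3 OR T = HIGH OR LOW = HIGH
u11 = u1 NOR u5 = LOW NOR HIGH = LOW

u6 = HIGH, u11 = LOW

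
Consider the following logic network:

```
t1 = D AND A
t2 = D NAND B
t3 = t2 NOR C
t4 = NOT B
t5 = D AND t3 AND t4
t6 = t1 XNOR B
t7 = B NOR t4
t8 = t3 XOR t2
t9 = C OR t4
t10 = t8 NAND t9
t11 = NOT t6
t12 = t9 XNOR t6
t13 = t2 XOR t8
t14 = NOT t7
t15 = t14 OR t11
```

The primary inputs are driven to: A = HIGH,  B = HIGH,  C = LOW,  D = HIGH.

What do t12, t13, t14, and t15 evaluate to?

t1 = D AND A = HIGH AND HIGH = HIGH
t2 = D NAND B = HIGH NAND HIGH = LOW
t3 = t2 NOR C = LOW NOR LOW = HIGH
t4 = NOT B = NOT HIGH = LOW
t6 = t1 XNOR B = HIGH XNOR HIGH = HIGH
t7 = B NOR t4 = HIGH NOR LOW = LOW
t8 = t3 XOR t2 = HIGH XOR LOW = HIGH
t9 = C OR t4 = LOW OR LOW = LOW
t11 = NOT t6 = NOT HIGH = LOW
t12 = t9 XNOR t6 = LOW XNOR HIGH = LOW
t13 = t2 XOR t8 = LOW XOR HIGH = HIGH
t14 = NOT t7 = NOT LOW = HIGH
t15 = t14 OR t11 = HIGH OR LOW = HIGH

t12 = LOW, t13 = HIGH, t14 = HIGH, t15 = HIGH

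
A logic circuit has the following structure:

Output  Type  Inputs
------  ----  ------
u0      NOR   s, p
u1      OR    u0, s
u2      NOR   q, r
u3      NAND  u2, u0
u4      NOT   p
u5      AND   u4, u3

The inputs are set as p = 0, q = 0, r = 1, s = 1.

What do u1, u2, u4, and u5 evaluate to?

u0 = s NOR p = 1 NOR 0 = 0
u1 = u0 OR s = 0 OR 1 = 1
u2 = q NOR r = 0 NOR 1 = 0
u3 = u2 NAND u0 = 0 NAND 0 = 1
u4 = NOT p = NOT 0 = 1
u5 = u4 AND u3 = 1 AND 1 = 1

u1 = 1, u2 = 0, u4 = 1, u5 = 1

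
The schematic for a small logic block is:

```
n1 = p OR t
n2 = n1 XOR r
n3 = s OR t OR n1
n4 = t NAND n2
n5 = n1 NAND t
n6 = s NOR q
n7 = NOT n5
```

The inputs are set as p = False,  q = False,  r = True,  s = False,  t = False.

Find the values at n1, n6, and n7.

n1 = False, n6 = True, n7 = False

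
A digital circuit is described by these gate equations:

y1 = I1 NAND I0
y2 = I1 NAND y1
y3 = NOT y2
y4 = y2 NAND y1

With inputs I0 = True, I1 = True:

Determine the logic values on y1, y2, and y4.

y1 = False, y2 = True, y4 = True

y1 = I1 NAND I0 = True NAND True = False
y2 = I1 NAND y1 = True NAND False = True
y4 = y2 NAND y1 = True NAND False = True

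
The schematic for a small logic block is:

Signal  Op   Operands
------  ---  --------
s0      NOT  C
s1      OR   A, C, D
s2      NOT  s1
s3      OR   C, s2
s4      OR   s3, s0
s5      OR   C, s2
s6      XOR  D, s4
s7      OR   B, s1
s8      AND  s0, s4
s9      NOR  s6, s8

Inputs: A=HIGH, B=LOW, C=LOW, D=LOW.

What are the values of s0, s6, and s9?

s0 = HIGH, s6 = HIGH, s9 = LOW

s0 = NOT C = NOT LOW = HIGH
s1 = A OR C OR D = HIGH OR LOW OR LOW = HIGH
s2 = NOT s1 = NOT HIGH = LOW
s3 = C OR s2 = LOW OR LOW = LOW
s4 = s3 OR s0 = LOW OR HIGH = HIGH
s6 = D XOR s4 = LOW XOR HIGH = HIGH
s8 = s0 AND s4 = HIGH AND HIGH = HIGH
s9 = s6 NOR s8 = HIGH NOR HIGH = LOW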